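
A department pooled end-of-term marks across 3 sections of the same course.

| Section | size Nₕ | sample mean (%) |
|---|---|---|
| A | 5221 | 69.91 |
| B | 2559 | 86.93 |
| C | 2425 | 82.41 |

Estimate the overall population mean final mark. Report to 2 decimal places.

N = 5221 + 2559 + 2425 = 10205.
Weight each subgroup mean by Nₕ/N and sum.
Σ Nₕx̄ₕ = 5221·69.91 + 2559·86.93 + 2425·82.41 = 365000.11 + 222453.87 + 199844.25 = 787298.23.
Divide by N: 787298.23 / 10205 = 77.1483... → 77.15.

77.15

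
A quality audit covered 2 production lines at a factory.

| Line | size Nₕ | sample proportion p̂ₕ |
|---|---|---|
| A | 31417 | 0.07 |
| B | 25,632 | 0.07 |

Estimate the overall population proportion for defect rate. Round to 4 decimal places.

0.0700

N = 31417 + 25632 = 57049.
Overall proportion = Σ (Nₕ/N)·p̂ₕ.
Σ Nₕp̂ₕ = 2199.19 + 1794.24 = 3993.43.
3993.43 / 57049 = 0.07 → 0.0700.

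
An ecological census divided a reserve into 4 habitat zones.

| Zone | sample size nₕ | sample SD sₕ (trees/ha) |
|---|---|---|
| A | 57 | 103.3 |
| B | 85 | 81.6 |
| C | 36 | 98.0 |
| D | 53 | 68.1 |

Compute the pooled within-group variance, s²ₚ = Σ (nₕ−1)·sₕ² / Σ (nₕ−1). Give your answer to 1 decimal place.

A: (57−1)·103.3² = 56·10670.89 = 597569.84
B: (85−1)·81.6² = 84·6658.56 = 559319.04
C: (36−1)·98.0² = 35·9604 = 336140
D: (53−1)·68.1² = 52·4637.61 = 241155.72
Numerator = 1734184.6; denominator = Σ(nₕ−1) = 227.
s²ₚ = 1734184.6/227 = 7639.580... → 7639.6.

7639.6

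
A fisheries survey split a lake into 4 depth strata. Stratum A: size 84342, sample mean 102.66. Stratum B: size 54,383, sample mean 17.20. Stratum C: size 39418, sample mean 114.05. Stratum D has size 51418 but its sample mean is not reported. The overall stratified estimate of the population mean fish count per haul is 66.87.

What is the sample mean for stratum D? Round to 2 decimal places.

Σ Nₕx̄ₕ = N·μ, so 51418·x̄_D = 229561·66.87 − (84342·102.66 + 54383·17.20 + 39418·114.05).
= 15350744.07 − 14089560.22 = 1261183.85.
x̄_D = 1261183.85 / 51418 = 24.5281... → 24.53.

24.53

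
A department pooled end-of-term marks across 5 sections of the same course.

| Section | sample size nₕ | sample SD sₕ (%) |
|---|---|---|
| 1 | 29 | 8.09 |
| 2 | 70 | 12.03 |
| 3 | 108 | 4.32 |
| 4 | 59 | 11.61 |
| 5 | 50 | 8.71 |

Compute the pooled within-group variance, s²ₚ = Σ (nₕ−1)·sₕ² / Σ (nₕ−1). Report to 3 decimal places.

81.513

Degrees of freedom: 28 + 69 + 107 + 58 + 49 = 311.
Σ(nₕ−1)sₕ² = 28·65.4481 + 69·144.7209 + 107·18.6624 + 58·134.7921 + 49·75.8641 = 25350.4484.
s²ₚ = 25350.4484 / 311 = 81.51270... → 81.513.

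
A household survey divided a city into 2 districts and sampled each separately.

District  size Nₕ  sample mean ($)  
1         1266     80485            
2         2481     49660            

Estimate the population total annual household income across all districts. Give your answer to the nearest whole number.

Population total = Σ Nₕ·x̄ₕ (each stratum's size times its mean).
1266·80485 + 2481·49660 = 101894010 + 123206460 = 225100470.

225100470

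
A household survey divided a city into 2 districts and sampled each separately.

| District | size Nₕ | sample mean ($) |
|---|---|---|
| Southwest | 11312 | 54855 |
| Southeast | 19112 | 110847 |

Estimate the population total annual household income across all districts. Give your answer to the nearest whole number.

Southwest: 11312·54855 = 620519760
Southeast: 19112·110847 = 2118507864
τ̂ = Σ Nₕx̄ₕ = 2739027624.

2739027624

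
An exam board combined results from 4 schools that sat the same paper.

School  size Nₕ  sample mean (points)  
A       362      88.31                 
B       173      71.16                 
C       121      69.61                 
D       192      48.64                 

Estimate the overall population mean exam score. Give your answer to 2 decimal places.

73.16

x̄_st = (Σ Nₕx̄ₕ) / (Σ Nₕ) = (362·88.31 + 173·71.16 + 121·69.61 + 192·48.64) / 848
= 62040.59 / 848 = 73.1611... → 73.16.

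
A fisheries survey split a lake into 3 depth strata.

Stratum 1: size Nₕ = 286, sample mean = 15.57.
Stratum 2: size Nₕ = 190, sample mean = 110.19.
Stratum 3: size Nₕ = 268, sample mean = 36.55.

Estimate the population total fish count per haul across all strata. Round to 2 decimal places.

Population total = Σ Nₕ·x̄ₕ (each stratum's size times its mean).
286·15.57 + 190·110.19 + 268·36.55 = 4453.02 + 20936.1 + 9795.4 = 35184.52.

35184.52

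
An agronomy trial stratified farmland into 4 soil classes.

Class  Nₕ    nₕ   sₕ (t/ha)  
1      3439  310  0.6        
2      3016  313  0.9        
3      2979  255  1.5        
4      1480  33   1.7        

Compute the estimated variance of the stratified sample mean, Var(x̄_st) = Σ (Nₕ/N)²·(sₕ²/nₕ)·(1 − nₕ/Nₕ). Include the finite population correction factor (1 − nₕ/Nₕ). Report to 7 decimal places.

N = 10914. Term for each stratum: Wₕ²sₕ²/nₕ·(1−nₕ/Nₕ).
Var(x̄_st) = 0.0001049085 + 0.0001771129 + 0.0006011074 + 0.0015745130 = 0.0024576417 → 0.0024576.

0.0024576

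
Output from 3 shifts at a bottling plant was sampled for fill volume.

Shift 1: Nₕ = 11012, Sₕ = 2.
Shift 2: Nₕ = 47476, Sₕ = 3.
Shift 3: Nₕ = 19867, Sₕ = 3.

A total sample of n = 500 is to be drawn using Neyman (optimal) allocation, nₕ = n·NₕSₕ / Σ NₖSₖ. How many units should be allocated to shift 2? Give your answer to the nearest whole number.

318

Σ NₕSₕ = 11012·2 + 47476·3 + 19867·3 = 224053.
Share for 2: 142428/224053 = 0.63569.
n_2 = 500 × 0.63569 = 317.844... → 318.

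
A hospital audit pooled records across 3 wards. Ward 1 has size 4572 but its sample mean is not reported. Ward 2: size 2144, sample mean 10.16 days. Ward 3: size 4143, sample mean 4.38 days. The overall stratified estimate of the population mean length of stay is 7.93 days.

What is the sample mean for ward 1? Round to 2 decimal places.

N = 4572 + 2144 + 4143 = 10859.
Overall total = μ·N = 7.93·10859 = 86111.87.
Subtract the known strata: 2144·10.16 + 4143·4.38 = 39929.38.
Remaining total for ward 1: 86111.87 − 39929.38 = 46182.49.
Divide by its size: 46182.49 / 4572 = 10.1012... → 10.10.

10.10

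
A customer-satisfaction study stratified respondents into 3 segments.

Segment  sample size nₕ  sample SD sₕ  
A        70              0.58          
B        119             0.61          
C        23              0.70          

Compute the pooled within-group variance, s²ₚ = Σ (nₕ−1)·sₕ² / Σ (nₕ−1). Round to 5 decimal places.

0.37272

A: (70−1)·0.58² = 69·0.3364 = 23.2116
B: (119−1)·0.61² = 118·0.3721 = 43.9078
C: (23−1)·0.70² = 22·0.49 = 10.78
Numerator = 77.8994; denominator = Σ(nₕ−1) = 209.
s²ₚ = 77.8994/209 = 0.3727244... → 0.37272.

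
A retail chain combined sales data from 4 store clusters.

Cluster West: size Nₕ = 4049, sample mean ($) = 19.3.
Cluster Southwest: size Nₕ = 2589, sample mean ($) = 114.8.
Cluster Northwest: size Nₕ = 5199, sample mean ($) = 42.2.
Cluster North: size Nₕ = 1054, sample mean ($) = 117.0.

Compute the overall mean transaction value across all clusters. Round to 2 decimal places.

N = 12891; weights Wₕ = Nₕ/N = (0.3141, 0.2008, 0.4033, 0.0818).
x̄_st = Σ Wₕ·x̄ₕ = 0.3141·19.3 + 0.2008·114.8 + 0.4033·42.2 + 0.0818·117.0 ≈ 55.7039...
→ 55.70.

55.70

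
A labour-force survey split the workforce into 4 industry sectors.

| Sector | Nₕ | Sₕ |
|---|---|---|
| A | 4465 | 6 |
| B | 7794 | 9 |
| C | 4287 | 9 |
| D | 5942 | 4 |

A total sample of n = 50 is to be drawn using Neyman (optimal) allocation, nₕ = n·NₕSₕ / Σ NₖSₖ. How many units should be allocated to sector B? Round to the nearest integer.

A: NₕSₕ = 4465·6 = 26790
B: NₕSₕ = 7794·9 = 70146
C: NₕSₕ = 4287·9 = 38583
D: NₕSₕ = 5942·4 = 23768
Σ NₕSₕ = 159287.
n_B = 50·70146/159287 = 22.019... → 22.

22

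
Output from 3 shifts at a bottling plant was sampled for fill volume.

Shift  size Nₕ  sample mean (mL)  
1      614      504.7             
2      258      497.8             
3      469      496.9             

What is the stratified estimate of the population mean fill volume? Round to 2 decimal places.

N = 614 + 258 + 469 = 1341.
Overall mean = Σ (Nₕ/N)·x̄ₕ — weight by population share, not a simple average.
Σ Nₕx̄ₕ = 614·504.7 + 258·497.8 + 469·496.9 = 309885.8 + 128432.4 + 233046.1 = 671364.3.
Divide by N: 671364.3 / 1341 = 500.6445... → 500.64.

500.64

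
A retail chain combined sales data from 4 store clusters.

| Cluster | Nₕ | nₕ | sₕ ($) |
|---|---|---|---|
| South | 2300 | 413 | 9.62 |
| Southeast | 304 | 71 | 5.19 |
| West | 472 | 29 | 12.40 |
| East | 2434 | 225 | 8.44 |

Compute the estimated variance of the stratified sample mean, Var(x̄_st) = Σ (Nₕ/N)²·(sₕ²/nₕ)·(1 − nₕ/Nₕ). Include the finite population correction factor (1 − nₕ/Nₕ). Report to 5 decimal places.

N = 5510; Wₕ = Nₕ/N.
cluster South: (2300/5510)²·9.62²/413·(1 − 413/2300) = 0.03203293
cluster Southeast: (304/5510)²·5.19²/71·(1 − 71/304) = 0.00088512
cluster West: (472/5510)²·12.40²/29·(1 − 29/472) = 0.03651640
cluster East: (2434/5510)²·8.44²/225·(1 − 225/2434) = 0.05606805
Sum = 0.12550250 → 0.12550.

0.12550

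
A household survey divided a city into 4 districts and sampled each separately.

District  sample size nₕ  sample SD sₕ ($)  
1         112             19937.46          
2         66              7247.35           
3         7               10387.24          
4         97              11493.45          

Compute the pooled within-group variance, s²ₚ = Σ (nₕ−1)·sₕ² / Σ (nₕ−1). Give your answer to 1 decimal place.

218941482.5

1: (112−1)·19937.46² = 111·397502311.2516 = 44122756548.9276
2: (66−1)·7247.35² = 65·52524082.0225 = 3414065331.4625
3: (7−1)·10387.24² = 6·107894754.8176 = 647368528.9056
4: (97−1)·11493.45² = 96·132099392.9025 = 12681541718.64
Numerator = 60865732127.9357; denominator = Σ(nₕ−1) = 278.
s²ₚ = 60865732127.9357/278 = 218941482.475... → 218941482.5.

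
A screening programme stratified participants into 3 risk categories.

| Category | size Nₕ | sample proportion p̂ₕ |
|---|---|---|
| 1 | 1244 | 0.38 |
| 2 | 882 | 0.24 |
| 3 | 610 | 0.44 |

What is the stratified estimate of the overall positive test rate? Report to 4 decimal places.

Wₕ = Nₕ/N with N = 2736: 0.4547, 0.3224, 0.2230.
p̂_st = 0.4547·0.38 + 0.3224·0.24 + 0.2230·0.44 ≈ 0.348246... → 0.3482.

0.3482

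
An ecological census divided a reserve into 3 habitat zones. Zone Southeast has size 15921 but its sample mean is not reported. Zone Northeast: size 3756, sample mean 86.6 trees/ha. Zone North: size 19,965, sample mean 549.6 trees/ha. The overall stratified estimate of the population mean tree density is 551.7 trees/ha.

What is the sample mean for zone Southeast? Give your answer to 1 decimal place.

N = 15921 + 3756 + 19965 = 39642.
Overall total = μ·N = 551.7·39642 = 21870491.4.
Subtract the known strata: 3756·86.6 + 19965·549.6 = 11298033.6.
Remaining total for zone Southeast: 21870491.4 − 11298033.6 = 10572457.8.
Divide by its size: 10572457.8 / 15921 = 664.057... → 664.1.

664.1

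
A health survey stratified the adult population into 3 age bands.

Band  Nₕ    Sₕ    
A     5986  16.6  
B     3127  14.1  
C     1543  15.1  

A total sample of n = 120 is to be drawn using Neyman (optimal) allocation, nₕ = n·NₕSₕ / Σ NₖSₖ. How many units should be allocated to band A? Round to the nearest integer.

72

A: NₕSₕ = 5986·16.6 = 99367.6
B: NₕSₕ = 3127·14.1 = 44090.7
C: NₕSₕ = 1543·15.1 = 23299.3
Σ NₕSₕ = 166757.6.
n_A = 120·99367.6/166757.6 = 71.506... → 72.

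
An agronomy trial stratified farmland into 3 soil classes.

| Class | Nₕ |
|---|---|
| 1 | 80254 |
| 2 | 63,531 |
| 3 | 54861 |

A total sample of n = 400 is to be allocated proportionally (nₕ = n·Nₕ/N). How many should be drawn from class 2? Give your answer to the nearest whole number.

128

N = 80254 + 63531 + 54861 = 198646.
n_2 = 400·63531/198646 = 127.928... → 128.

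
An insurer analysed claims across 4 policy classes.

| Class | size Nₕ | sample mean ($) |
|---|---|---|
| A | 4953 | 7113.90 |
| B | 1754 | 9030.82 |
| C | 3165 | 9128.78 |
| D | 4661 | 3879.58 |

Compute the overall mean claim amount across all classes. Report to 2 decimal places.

6746.75

N = 14533; weights Wₕ = Nₕ/N = (0.3408, 0.1207, 0.2178, 0.3207).
x̄_st = Σ Wₕ·x̄ₕ = 0.3408·7113.90 + 0.1207·9030.82 + 0.2178·9128.78 + 0.3207·3879.58 ≈ 6746.7499...
→ 6746.75.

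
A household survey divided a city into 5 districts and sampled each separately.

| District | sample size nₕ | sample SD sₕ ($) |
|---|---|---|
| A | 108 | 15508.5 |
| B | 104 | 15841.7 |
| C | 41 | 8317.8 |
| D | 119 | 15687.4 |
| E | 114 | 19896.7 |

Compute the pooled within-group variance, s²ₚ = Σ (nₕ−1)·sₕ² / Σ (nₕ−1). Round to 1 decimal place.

A: (108−1)·15508.5² = 107·240513572.25 = 25734952230.75
B: (104−1)·15841.7² = 103·250959458.89 = 25848824265.67
C: (41−1)·8317.8² = 40·69185796.84 = 2767431873.6
D: (119−1)·15687.4² = 118·246094518.76 = 29039153213.68
E: (114−1)·19896.7² = 113·395878670.89 = 44734289810.57
Numerator = 128124651394.27; denominator = Σ(nₕ−1) = 481.
s²ₚ = 128124651394.27/481 = 266371416.620... → 266371416.6.

266371416.6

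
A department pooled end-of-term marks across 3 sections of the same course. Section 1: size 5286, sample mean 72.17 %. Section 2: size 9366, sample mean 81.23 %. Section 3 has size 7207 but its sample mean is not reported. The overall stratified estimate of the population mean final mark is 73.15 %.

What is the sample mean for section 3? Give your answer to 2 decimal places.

N = 5286 + 9366 + 7207 = 21859.
Overall total = μ·N = 73.15·21859 = 1598985.85.
Subtract the known strata: 5286·72.17 + 9366·81.23 = 1142290.8.
Remaining total for section 3: 1598985.85 − 1142290.8 = 456695.05.
Divide by its size: 456695.05 / 7207 = 63.3683... → 63.37.

63.37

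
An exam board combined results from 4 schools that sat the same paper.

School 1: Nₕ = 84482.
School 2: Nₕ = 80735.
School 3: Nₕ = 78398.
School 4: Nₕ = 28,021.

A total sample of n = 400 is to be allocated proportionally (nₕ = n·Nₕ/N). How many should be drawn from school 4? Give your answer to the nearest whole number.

N = 84482 + 80735 + 78398 + 28021 = 271636.
n_4 = 400·28021/271636 = 41.263... → 41.

41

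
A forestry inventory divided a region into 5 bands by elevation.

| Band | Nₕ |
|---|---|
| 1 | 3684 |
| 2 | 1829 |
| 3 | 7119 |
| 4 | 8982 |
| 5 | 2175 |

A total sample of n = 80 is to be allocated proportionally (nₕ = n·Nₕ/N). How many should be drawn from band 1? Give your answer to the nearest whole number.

Share of band 1 = 3684/23789 = 0.15486.
Allocate 80 × 0.15486 = 12.389... → 12.

12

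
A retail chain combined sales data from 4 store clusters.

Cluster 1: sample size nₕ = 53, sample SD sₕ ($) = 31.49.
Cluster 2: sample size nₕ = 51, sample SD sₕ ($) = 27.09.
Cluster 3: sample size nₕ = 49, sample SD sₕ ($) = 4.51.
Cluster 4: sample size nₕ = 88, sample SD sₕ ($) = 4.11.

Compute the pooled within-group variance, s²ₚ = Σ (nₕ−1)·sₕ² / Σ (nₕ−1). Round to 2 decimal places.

382.72

1: (53−1)·31.49² = 52·991.6201 = 51564.2452
2: (51−1)·27.09² = 50·733.8681 = 36693.405
3: (49−1)·4.51² = 48·20.3401 = 976.3248
4: (88−1)·4.11² = 87·16.8921 = 1469.6127
Numerator = 90703.5877; denominator = Σ(nₕ−1) = 237.
s²ₚ = 90703.5877/237 = 382.7156... → 382.72.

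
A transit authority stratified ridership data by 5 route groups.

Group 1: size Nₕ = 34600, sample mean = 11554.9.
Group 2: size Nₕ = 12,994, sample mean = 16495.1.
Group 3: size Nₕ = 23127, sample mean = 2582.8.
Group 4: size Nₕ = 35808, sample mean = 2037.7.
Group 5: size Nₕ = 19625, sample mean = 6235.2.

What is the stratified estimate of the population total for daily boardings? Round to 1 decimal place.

869201046.6

1: 34600·11554.9 = 399799540
2: 12994·16495.1 = 214337329.4
3: 23127·2582.8 = 59732415.6
4: 35808·2037.7 = 72965961.6
5: 19625·6235.2 = 122365800
τ̂ = Σ Nₕx̄ₕ = 869201046.6.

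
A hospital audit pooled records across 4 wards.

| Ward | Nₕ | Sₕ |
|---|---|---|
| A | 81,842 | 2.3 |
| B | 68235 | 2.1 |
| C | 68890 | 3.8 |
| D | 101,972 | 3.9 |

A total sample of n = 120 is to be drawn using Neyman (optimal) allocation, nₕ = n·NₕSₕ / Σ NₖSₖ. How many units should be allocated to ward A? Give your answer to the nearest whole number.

A: NₕSₕ = 81842·2.3 = 188236.6
B: NₕSₕ = 68235·2.1 = 143293.5
C: NₕSₕ = 68890·3.8 = 261782
D: NₕSₕ = 101972·3.9 = 397690.8
Σ NₕSₕ = 991002.9.
n_A = 120·188236.6/991002.9 = 22.793... → 23.

23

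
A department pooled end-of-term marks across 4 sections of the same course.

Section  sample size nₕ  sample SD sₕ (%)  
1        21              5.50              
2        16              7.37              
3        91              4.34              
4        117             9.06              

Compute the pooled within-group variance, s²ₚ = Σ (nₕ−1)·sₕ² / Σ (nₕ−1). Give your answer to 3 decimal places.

52.434

Degrees of freedom: 20 + 15 + 90 + 116 = 241.
Σ(nₕ−1)sₕ² = 20·30.25 + 15·54.3169 + 90·18.8356 + 116·82.0836 = 12636.6551.
s²ₚ = 12636.6551 / 241 = 52.43425... → 52.434.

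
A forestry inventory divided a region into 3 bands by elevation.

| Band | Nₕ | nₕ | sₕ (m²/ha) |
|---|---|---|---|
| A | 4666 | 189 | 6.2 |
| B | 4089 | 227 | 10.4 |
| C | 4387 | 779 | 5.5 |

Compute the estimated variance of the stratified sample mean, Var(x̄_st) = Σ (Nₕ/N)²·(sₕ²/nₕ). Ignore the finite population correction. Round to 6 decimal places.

0.076092

N = 13142; Wₕ = Nₕ/N.
band A: (4666/13142)²·6.2²/189 = 0.025638235
band B: (4089/13142)²·10.4²/227 = 0.046126671
band C: (4387/13142)²·5.5²/779 = 0.004327133
Sum = 0.076092039 → 0.076092.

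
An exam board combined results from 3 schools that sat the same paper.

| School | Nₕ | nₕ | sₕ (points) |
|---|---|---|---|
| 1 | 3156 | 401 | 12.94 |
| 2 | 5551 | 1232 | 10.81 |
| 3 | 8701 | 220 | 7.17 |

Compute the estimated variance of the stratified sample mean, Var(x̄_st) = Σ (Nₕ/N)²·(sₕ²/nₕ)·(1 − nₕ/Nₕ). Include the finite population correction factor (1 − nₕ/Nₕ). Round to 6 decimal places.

0.076388

N = 17408; Wₕ = Nₕ/N.
school 1: (3156/17408)²·12.94²/401·(1 − 401/3156) = 0.011980778
school 2: (5551/17408)²·10.81²/1232·(1 − 1232/5551) = 0.007504078
school 3: (8701/17408)²·7.17²/220·(1 − 220/8701) = 0.056902861
Sum = 0.076387718 → 0.076388.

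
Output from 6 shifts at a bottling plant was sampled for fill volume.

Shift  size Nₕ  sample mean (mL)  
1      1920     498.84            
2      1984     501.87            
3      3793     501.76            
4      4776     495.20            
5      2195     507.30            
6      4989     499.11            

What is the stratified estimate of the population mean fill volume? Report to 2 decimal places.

499.84

x̄_st = (Σ Nₕx̄ₕ) / (Σ Nₕ) = (1920·498.84 + 1984·501.87 + 3793·501.76 + 4776·495.20 + 2195·507.30 + 4989·499.11) / 19657
= 9825317.05 / 19657 = 499.8381... → 499.84.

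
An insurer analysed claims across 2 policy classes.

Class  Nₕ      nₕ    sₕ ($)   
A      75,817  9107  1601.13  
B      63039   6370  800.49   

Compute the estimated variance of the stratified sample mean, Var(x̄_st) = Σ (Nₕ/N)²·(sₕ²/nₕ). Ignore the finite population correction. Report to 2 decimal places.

104.66

N = 138856. Term for each stratum: Wₕ²sₕ²/nₕ.
Var(x̄_st) = 83.92314 + 20.73298 = 104.65612 → 104.66.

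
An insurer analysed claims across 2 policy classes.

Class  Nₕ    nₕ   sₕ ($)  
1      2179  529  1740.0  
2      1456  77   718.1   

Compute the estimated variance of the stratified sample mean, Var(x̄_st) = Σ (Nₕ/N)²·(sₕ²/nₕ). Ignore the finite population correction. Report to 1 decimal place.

3131.1

N = 3635; Wₕ = Nₕ/N.
class 1: (2179/3635)²·1740.0²/529 = 2056.5935
class 2: (1456/3635)²·718.1²/77 = 1074.4669
Sum = 3131.0604 → 3131.1.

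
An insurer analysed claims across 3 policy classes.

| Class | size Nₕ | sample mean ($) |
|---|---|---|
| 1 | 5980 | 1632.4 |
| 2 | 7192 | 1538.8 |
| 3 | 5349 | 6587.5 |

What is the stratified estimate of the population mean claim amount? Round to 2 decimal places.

3027.12

N = 18521; weights Wₕ = Nₕ/N = (0.3229, 0.3883, 0.2888).
x̄_st = Σ Wₕ·x̄ₕ = 0.3229·1632.4 + 0.3883·1538.8 + 0.2888·6587.5 ≈ 3027.1227...
→ 3027.12.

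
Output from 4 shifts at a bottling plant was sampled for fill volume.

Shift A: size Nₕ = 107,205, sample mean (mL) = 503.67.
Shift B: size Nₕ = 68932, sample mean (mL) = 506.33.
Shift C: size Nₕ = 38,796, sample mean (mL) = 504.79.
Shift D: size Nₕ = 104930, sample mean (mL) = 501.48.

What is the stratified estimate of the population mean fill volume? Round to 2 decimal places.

N = 107205 + 68932 + 38796 + 104930 = 319863.
The stratified mean weights each stratum mean by its population share Nₕ/N.
Σ Nₕx̄ₕ = 107205·503.67 + 68932·506.33 + 38796·504.79 + 104930·501.48 = 53995942.35 + 34902339.56 + 19583832.84 + 52620296.4 = 161102411.15.
Divide by N: 161102411.15 / 319863 = 503.6607... → 503.66.

503.66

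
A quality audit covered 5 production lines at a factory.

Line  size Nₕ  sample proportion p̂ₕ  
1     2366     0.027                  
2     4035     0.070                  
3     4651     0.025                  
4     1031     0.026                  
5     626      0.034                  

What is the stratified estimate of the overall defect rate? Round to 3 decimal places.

0.040

Wₕ = Nₕ/N with N = 12709: 0.1862, 0.3175, 0.3660, 0.0811, 0.0493.
p̂_st = 0.1862·0.027 + 0.3175·0.070 + 0.3660·0.025 + 0.0811·0.026 + 0.0493·0.034 ≈ 0.04018... → 0.040.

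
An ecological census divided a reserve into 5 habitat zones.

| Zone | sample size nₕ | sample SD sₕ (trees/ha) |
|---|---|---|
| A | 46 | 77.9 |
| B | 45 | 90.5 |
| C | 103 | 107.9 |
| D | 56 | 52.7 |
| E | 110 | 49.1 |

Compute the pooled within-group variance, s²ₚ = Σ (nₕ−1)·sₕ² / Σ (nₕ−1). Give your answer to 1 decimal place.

A: (46−1)·77.9² = 45·6068.41 = 273078.45
B: (45−1)·90.5² = 44·8190.25 = 360371
C: (103−1)·107.9² = 102·11642.41 = 1187525.82
D: (56−1)·52.7² = 55·2777.29 = 152750.95
E: (110−1)·49.1² = 109·2410.81 = 262778.29
Numerator = 2236504.51; denominator = Σ(nₕ−1) = 355.
s²ₚ = 2236504.51/355 = 6300.013... → 6300.0.

6300.0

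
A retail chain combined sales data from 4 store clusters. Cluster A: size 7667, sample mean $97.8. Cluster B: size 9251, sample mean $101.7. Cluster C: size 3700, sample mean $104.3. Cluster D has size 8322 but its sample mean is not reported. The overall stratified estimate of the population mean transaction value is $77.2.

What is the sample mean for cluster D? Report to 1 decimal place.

18.9

Σ Nₕx̄ₕ = N·μ, so 8322·x̄_D = 28940·77.2 − (7667·97.8 + 9251·101.7 + 3700·104.3).
= 2234168 − 2076569.3 = 157598.7.
x̄_D = 157598.7 / 8322 = 18.938... → 18.9.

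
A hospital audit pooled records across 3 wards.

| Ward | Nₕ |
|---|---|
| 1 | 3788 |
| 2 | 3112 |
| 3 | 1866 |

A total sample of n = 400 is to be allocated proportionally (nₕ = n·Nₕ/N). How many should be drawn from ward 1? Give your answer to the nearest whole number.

Share of ward 1 = 3788/8766 = 0.43212.
Allocate 400 × 0.43212 = 172.850... → 173.

173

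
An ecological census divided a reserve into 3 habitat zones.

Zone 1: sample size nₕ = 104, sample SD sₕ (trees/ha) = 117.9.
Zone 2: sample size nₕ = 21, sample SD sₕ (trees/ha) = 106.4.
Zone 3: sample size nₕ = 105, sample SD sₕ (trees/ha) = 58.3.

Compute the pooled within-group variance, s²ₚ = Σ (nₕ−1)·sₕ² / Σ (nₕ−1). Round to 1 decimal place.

8861.9

Degrees of freedom: 103 + 20 + 104 = 227.
Σ(nₕ−1)sₕ² = 103·13900.41 + 20·11320.96 + 104·3398.89 = 2011645.99.
s²ₚ = 2011645.99 / 227 = 8861.877... → 8861.9.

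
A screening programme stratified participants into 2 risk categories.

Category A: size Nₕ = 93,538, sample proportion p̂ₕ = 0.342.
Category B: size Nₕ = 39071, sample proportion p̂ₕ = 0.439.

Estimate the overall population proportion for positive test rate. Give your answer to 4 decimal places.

0.3706

Wₕ = Nₕ/N with N = 132609: 0.7054, 0.2946.
p̂_st = 0.7054·0.342 + 0.2946·0.439 ≈ 0.370579... → 0.3706.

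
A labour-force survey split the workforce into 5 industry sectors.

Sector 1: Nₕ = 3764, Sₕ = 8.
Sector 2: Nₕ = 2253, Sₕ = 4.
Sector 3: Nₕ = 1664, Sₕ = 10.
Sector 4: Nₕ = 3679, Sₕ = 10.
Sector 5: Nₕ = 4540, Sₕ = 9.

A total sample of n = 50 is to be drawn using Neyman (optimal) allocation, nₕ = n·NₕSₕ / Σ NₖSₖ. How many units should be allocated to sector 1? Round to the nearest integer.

Σ NₕSₕ = 3764·8 + 2253·4 + 1664·10 + 3679·10 + 4540·9 = 133414.
Share for 1: 30112/133414 = 0.22570.
n_1 = 50 × 0.22570 = 11.285... → 11.

11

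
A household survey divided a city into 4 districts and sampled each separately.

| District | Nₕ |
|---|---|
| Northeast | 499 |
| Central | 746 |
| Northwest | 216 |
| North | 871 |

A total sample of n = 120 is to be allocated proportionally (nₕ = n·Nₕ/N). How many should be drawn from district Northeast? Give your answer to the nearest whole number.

26

N = 499 + 746 + 216 + 871 = 2332.
n_Northeast = 120·499/2332 = 25.678... → 26.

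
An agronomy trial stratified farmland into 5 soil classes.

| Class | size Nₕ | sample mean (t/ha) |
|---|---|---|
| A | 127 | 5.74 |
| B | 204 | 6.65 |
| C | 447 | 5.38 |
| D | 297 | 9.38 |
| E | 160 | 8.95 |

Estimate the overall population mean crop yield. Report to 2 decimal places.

7.05

N = 127 + 204 + 447 + 297 + 160 = 1235.
The stratified mean weights each stratum mean by its population share Nₕ/N.
Σ Nₕx̄ₕ = 127·5.74 + 204·6.65 + 447·5.38 + 297·9.38 + 160·8.95 = 728.98 + 1356.6 + 2404.86 + 2785.86 + 1432 = 8708.3.
Divide by N: 8708.3 / 1235 = 7.0513... → 7.05.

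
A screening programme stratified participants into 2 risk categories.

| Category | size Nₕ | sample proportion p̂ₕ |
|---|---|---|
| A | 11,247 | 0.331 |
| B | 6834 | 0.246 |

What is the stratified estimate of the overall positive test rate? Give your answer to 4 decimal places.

0.2989

N = 11247 + 6834 = 18081.
Overall proportion = Σ (Nₕ/N)·p̂ₕ.
Σ Nₕp̂ₕ = 3722.757 + 1681.164 = 5403.921.
5403.921 / 18081 = 0.298873... → 0.2989.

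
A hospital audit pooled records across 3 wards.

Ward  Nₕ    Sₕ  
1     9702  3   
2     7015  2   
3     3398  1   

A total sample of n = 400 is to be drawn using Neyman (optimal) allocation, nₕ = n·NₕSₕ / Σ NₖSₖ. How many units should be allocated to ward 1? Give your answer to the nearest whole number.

1: NₕSₕ = 9702·3 = 29106
2: NₕSₕ = 7015·2 = 14030
3: NₕSₕ = 3398·1 = 3398
Σ NₕSₕ = 46534.
n_1 = 400·29106/46534 = 250.191... → 250.

250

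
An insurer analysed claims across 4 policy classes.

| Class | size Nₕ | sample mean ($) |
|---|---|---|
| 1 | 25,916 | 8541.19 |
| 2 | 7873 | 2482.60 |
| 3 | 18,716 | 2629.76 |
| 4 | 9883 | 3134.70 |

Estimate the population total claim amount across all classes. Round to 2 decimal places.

1: 25916·8541.19 = 221353480.04
2: 7873·2482.60 = 19545509.8
3: 18716·2629.76 = 49218588.16
4: 9883·3134.70 = 30980240.1
τ̂ = Σ Nₕx̄ₕ = 321097818.10.

321097818.10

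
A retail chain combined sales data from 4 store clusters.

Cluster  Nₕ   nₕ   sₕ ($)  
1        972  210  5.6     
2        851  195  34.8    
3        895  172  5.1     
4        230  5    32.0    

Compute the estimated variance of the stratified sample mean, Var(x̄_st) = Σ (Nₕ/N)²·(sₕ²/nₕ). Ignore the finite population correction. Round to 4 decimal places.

N = 2948; Wₕ = Nₕ/N.
cluster 1: (972/2948)²·5.6²/210 = 0.0162343
cluster 2: (851/2948)²·34.8²/195 = 0.5175211
cluster 3: (895/2948)²·5.1²/172 = 0.0139381
cluster 4: (230/2948)²·32.0²/5 = 1.2466102
Sum = 1.7943037 → 1.7943.

1.7943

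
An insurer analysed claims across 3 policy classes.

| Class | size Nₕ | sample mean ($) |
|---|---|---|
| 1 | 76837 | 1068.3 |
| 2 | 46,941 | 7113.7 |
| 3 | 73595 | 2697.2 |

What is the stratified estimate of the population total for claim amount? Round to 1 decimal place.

Population total = Σ Nₕ·x̄ₕ (each stratum's size times its mean).
76837·1068.3 + 46941·7113.7 + 73595·2697.2 = 82084967.1 + 333924191.7 + 198500434 = 614509592.8.

614509592.8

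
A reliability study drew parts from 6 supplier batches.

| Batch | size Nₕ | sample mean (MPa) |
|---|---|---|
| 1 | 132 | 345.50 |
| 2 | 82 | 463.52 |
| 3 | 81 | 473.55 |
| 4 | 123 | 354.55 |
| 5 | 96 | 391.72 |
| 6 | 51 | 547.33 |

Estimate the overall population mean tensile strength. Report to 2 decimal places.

x̄_st = (Σ Nₕx̄ₕ) / (Σ Nₕ) = (132·345.50 + 82·463.52 + 81·473.55 + 123·354.55 + 96·391.72 + 51·547.33) / 565
= 231100.79 / 565 = 409.0279... → 409.03.

409.03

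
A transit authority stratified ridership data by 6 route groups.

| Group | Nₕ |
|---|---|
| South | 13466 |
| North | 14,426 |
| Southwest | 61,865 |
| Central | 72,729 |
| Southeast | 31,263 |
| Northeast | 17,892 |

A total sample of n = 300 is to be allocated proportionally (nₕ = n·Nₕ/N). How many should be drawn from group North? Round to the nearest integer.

20

N = 13466 + 14426 + 61865 + 72729 + 31263 + 17892 = 211641.
n_North = 300·14426/211641 = 20.449... → 20.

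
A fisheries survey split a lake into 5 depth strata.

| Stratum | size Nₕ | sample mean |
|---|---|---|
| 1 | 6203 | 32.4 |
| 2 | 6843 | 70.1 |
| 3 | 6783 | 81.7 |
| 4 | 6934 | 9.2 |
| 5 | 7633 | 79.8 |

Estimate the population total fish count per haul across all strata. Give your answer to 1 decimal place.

1: 6203·32.4 = 200977.2
2: 6843·70.1 = 479694.3
3: 6783·81.7 = 554171.1
4: 6934·9.2 = 63792.8
5: 7633·79.8 = 609113.4
τ̂ = Σ Nₕx̄ₕ = 1907748.8.

1907748.8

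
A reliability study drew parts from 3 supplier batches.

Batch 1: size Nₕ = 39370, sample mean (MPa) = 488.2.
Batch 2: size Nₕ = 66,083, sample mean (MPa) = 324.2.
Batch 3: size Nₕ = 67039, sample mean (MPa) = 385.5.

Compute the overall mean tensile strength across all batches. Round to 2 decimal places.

x̄_st = (Σ Nₕx̄ₕ) / (Σ Nₕ) = (39370·488.2 + 66083·324.2 + 67039·385.5) / 172492
= 66488077.1 / 172492 = 385.4560... → 385.46.

385.46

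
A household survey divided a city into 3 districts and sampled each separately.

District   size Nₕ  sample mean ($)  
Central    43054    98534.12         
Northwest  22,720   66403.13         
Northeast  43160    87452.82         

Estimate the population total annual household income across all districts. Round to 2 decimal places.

9525430827.28

Population total = Σ Nₕ·x̄ₕ (each stratum's size times its mean).
43054·98534.12 + 22720·66403.13 + 43160·87452.82 = 4242288002.48 + 1508679113.6 + 3774463711.2 = 9525430827.28.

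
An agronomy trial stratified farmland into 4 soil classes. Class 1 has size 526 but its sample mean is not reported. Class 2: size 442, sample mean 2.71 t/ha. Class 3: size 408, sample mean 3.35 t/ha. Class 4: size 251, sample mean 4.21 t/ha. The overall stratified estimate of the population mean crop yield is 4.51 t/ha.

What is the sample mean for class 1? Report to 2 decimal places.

7.07

Σ Nₕx̄ₕ = N·μ, so 526·x̄_1 = 1627·4.51 − (442·2.71 + 408·3.35 + 251·4.21).
= 7337.77 − 3621.33 = 3716.44.
x̄_1 = 3716.44 / 526 = 7.0655... → 7.07.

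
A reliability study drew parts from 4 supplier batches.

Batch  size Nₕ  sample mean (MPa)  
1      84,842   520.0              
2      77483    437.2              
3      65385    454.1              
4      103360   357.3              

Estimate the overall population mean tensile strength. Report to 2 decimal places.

436.81

N = 331070; weights Wₕ = Nₕ/N = (0.2563, 0.2340, 0.1975, 0.3122).
x̄_st = Σ Wₕ·x̄ₕ = 0.2563·520.0 + 0.2340·437.2 + 0.1975·454.1 + 0.3122·357.3 ≈ 436.8117...
→ 436.81.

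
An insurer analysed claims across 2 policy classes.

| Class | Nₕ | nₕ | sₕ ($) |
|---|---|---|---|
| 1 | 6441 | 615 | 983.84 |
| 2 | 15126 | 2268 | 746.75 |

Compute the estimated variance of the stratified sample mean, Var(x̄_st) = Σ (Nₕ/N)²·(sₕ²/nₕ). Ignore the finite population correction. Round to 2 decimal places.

261.32

N = 21567; Wₕ = Nₕ/N.
class 1: (6441/21567)²·983.84²/615 = 140.37862
class 2: (15126/21567)²·746.75²/2268 = 120.94172
Sum = 261.32033 → 261.32.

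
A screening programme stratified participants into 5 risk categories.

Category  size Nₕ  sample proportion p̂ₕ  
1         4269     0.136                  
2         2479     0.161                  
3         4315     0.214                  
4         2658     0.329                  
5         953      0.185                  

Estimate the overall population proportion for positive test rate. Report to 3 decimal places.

N = 4269 + 2479 + 4315 + 2658 + 953 = 14674.
Overall proportion = Σ (Nₕ/N)·p̂ₕ.
Σ Nₕp̂ₕ = 580.584 + 399.119 + 923.41 + 874.482 + 176.305 = 2953.9.
2953.9 / 14674 = 0.20130... → 0.201.

0.201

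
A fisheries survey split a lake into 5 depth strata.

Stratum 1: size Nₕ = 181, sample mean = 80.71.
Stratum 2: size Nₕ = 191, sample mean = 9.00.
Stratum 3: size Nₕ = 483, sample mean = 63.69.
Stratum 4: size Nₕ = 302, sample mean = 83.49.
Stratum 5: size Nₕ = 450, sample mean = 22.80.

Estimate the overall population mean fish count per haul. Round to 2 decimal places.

51.38

N = 181 + 191 + 483 + 302 + 450 = 1607.
The stratified mean weights each stratum mean by its population share Nₕ/N.
Σ Nₕx̄ₕ = 181·80.71 + 191·9.00 + 483·63.69 + 302·83.49 + 450·22.80 = 14608.51 + 1719 + 30762.27 + 25213.98 + 10260 = 82563.76.
Divide by N: 82563.76 / 1607 = 51.3776... → 51.38.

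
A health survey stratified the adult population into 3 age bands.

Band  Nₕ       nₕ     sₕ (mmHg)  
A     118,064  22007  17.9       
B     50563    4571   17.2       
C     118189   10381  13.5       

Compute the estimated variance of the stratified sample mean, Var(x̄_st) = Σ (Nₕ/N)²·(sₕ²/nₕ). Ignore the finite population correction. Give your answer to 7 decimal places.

0.0074595

N = 286816. Term for each stratum: Wₕ²sₕ²/nₕ.
Var(x̄_st) = 0.0024670245 + 0.0020114285 + 0.0029810943 = 0.0074595472 → 0.0074595.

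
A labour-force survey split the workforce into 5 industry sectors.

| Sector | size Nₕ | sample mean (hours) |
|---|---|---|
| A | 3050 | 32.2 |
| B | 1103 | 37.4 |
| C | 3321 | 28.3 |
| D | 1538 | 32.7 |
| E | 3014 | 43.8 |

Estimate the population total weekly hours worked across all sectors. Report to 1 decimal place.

Population total = Σ Nₕ·x̄ₕ (each stratum's size times its mean).
3050·32.2 + 1103·37.4 + 3321·28.3 + 1538·32.7 + 3014·43.8 = 98210 + 41252.2 + 93984.3 + 50292.6 + 132013.2 = 415752.3.

415752.3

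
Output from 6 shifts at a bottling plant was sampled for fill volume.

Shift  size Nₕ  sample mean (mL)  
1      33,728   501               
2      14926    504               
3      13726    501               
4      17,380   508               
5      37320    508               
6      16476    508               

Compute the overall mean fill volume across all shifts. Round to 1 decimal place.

505.1

N = 133556; weights Wₕ = Nₕ/N = (0.2525, 0.1118, 0.1028, 0.1301, 0.2794, 0.1234).
x̄_st = Σ Wₕ·x̄ₕ = 0.2525·501 + 0.1118·504 + 0.1028·501 + 0.1301·508 + 0.2794·508 + 0.1234·508 ≈ 505.066...
→ 505.1.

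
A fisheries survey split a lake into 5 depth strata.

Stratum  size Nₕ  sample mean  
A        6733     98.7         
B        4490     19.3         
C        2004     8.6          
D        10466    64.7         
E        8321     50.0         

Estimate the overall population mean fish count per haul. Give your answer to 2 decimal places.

58.15

N = 32014; weights Wₕ = Nₕ/N = (0.2103, 0.1403, 0.0626, 0.3269, 0.2599).
x̄_st = Σ Wₕ·x̄ₕ = 0.2103·98.7 + 0.1403·19.3 + 0.0626·8.6 + 0.3269·64.7 + 0.2599·50.0 ≈ 58.1508...
→ 58.15.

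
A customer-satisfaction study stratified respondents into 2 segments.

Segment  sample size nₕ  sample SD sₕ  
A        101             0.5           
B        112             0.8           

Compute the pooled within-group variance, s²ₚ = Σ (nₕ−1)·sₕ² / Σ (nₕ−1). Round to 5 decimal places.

0.45517

Degrees of freedom: 100 + 111 = 211.
Σ(nₕ−1)sₕ² = 100·0.25 + 111·0.64 = 96.04.
s²ₚ = 96.04 / 211 = 0.4551659... → 0.45517.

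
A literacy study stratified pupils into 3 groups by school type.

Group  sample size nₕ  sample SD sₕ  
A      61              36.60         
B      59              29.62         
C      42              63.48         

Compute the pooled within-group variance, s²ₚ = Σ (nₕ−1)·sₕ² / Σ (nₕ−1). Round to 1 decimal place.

1864.6

A: (61−1)·36.60² = 60·1339.56 = 80373.6
B: (59−1)·29.62² = 58·877.3444 = 50885.9752
C: (42−1)·63.48² = 41·4029.7104 = 165218.1264
Numerator = 296477.7016; denominator = Σ(nₕ−1) = 159.
s²ₚ = 296477.7016/159 = 1864.640... → 1864.6.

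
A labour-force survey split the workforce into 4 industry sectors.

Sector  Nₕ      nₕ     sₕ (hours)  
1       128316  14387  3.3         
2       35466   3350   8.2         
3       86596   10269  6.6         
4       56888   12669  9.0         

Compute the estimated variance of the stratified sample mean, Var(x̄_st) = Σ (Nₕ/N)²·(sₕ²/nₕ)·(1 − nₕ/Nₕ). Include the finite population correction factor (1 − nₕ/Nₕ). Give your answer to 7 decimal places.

N = 307266; Wₕ = Nₕ/N.
sector 1: (128316/307266)²·3.3²/14387·(1 − 14387/128316) = 0.0001172043
sector 2: (35466/307266)²·8.2²/3350·(1 − 3350/35466) = 0.0002421517
sector 3: (86596/307266)²·6.6²/10269·(1 − 10269/86596) = 0.0002969660
sector 4: (56888/307266)²·9.0²/12669·(1 − 12669/56888) = 0.0001703504
Sum = 0.0008266725 → 0.0008267.

0.0008267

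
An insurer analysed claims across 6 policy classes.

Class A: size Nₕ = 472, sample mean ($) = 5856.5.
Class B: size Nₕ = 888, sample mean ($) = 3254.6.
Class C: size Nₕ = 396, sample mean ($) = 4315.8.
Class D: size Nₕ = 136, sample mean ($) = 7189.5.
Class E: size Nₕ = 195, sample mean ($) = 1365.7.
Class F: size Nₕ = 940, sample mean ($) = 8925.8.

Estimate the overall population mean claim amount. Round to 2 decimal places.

N = 472 + 888 + 396 + 136 + 195 + 940 = 3027.
Weight each subgroup mean by Nₕ/N and sum.
Σ Nₕx̄ₕ = 472·5856.5 + 888·3254.6 + 396·4315.8 + 136·7189.5 + 195·1365.7 + 940·8925.8 = 2764268 + 2890084.8 + 1709056.8 + 977772 + 266311.5 + 8390252 = 16997745.1.
Divide by N: 16997745.1 / 3027 = 5615.3766... → 5615.38.

5615.38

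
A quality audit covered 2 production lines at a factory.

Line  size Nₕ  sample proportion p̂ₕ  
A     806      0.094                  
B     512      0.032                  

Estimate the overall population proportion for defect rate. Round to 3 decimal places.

0.070

Wₕ = Nₕ/N with N = 1318: 0.6115, 0.3885.
p̂_st = 0.6115·0.094 + 0.3885·0.032 ≈ 0.06992... → 0.070.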